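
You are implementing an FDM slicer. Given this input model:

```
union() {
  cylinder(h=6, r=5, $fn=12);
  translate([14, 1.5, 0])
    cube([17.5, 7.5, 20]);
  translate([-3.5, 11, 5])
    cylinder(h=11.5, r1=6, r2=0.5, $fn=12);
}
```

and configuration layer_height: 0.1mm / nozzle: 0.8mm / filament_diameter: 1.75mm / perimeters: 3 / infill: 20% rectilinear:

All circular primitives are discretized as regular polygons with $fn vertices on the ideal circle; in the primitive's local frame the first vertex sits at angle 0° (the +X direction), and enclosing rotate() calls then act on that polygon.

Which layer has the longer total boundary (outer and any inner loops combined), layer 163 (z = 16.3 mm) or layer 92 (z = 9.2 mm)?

Layer 163 (z = 16.3): the cylinder is absent (z outside [0, 6]); the cube at (14, 1.5) is present — its section is the full 17.5×7.5 rectangle (perimeter 50.00 mm); the cone at (-3.5, 11) contributes a regular 12-gon of circumradius 0.596 (interpolated between r1=6 and r2=0.5 at t=0.983) (perimeter = 2·12·0.596·sin(180°/12) = 3.70 mm); Combining (union): the 2 present regions are separate (no shared area or edge), so areas and boundary lengths simply add and each stays a separate island — boundary = 53.70 mm. So its perimeter = 53.70 mm. Layer 92 (z = 9.2): the cylinder does not reach this height (z outside [0, 6]); the 17.5×7.5 cube at (14, 1.5) contributes its full rectangle (perimeter 50.00 mm); the cone at (-3.5, 11) contributes a regular 12-gon of circumradius 3.991 (interpolated between r1=6 and r2=0.5 at t=0.365) (perimeter = 2·12·3.991·sin(180°/12) = 24.79 mm); Merging all regions: the 2 present regions are separate (no shared area or edge), so areas and boundary lengths simply add and each stays a separate island — boundary = 74.79 mm. So its perimeter = 74.79 mm. Layer 92 is larger (74.79 vs 53.70 mm).

layer 92 (z = 9.2 mm)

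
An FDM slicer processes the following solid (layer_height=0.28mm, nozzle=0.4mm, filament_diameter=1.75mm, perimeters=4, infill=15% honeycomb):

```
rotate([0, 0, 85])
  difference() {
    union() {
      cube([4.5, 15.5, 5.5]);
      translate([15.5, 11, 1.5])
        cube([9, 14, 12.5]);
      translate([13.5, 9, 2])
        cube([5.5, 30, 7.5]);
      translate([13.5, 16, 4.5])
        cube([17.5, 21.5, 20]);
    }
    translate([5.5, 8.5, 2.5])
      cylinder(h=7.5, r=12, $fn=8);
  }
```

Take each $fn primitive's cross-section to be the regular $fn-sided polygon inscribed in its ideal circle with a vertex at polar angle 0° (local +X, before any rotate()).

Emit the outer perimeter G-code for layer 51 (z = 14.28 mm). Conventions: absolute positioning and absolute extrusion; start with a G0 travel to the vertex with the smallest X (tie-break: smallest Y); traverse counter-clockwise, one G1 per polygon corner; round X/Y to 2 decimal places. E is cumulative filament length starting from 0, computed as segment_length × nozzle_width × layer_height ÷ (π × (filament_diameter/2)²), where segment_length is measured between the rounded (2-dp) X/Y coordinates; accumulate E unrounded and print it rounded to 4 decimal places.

G0 X-36.18 Y16.72 Z14.28
G1 X-14.76 Y14.84 E1.0012
G1 X-13.24 Y32.28 E1.8164
G1 X-34.66 Y34.15 E2.8176
G1 X-36.18 Y16.72 E3.6323

At z = 14.28 mm: the cube is not intersected at this z (z outside [0, 5.5]); the cube at (15.5, 11) is not intersected at this z (z outside [1.5, 14]); the cube at (13.5, 9) is not intersected at this z (z outside [2, 9.5]); the cube at (13.5, 16) is present — its section is the full 17.5×21.5 rectangle; Taking the union: only the 17.5×21.5 cube at (13.5, 16) is present, so the union is just that shape — 1 connected region; the cylinder at (5.5, 8.5) does not reach this height (z outside [2.5, 10]); Taking the first minus the rest: none of the subtracted shapes is present at this height, so that combined region is unchanged — 1 connected region; (rotated 85° about Z; rotation is an isometry so areas/perimeters/island counts are preserved). The outline is a single polygon with 4 vertices. Extrusion per mm of travel: 0.4 × 0.28 / (π × 0.875²) = 0.046564. Accumulating E over each segment gives final E = 3.6323.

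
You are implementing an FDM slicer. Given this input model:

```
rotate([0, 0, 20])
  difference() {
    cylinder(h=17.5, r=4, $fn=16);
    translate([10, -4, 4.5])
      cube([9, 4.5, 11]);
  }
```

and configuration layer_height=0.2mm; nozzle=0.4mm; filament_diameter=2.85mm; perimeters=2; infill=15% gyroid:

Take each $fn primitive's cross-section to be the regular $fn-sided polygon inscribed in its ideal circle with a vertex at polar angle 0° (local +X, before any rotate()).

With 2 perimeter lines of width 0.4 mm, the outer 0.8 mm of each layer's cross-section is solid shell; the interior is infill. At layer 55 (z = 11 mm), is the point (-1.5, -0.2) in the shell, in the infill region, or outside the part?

infill

At z = 11 mm: the cylinder: section is a regular 16-gon, circumradius r=4; the cube at (10, -4) is present — its section is the full 9×4.5 rectangle; Subtracting the remaining from the first: starting from the r=4 cylinder, the 9×4.5 cube at (10, -4) misses the remaining region (no effect) — 1 connected region; (rotated 20° about Z; rotation is an isometry so areas/perimeters/island counts are preserved). Overall, the cross-section is a single solid region. Undo the 20° rotation: the query point maps to (-1.478, 0.325) in the un-rotated model frame. The nearest boundary edge runs (-4.00, 0.00)→(-3.70, 1.53); distance from the point to it = 2.41 mm. The point is inside the cross-section and 2.41 mm from the nearest boundary — more than the 0.8 mm shell width (2 × 0.4), so it's in the infill interior.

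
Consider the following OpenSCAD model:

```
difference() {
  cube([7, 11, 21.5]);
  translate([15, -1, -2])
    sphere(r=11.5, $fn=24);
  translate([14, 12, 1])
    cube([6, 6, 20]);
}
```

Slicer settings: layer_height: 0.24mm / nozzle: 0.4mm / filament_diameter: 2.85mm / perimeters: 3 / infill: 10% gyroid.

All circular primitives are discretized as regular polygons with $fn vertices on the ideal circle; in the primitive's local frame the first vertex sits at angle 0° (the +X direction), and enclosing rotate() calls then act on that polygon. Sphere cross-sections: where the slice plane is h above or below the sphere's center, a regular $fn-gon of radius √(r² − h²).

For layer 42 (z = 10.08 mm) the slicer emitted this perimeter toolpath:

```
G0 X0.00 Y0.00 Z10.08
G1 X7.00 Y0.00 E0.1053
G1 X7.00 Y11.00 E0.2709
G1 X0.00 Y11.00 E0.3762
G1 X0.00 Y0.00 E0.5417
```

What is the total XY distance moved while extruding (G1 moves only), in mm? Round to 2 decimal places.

36.00 mm

Sum the Euclidean lengths of each G1 segment: total = 36.00 mm.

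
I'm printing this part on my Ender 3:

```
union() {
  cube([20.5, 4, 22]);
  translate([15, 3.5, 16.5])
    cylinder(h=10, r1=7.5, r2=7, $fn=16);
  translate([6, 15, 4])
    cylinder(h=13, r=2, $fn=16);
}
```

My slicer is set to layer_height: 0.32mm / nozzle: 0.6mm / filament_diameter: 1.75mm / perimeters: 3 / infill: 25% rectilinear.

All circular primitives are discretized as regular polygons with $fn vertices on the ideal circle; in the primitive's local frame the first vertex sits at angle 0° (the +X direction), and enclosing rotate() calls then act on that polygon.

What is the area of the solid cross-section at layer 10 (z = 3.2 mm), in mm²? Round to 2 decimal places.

82.00 mm²

At z = 3.2 mm: the cube is present — its section is the full 20.5×4 rectangle (area 82.00 mm²); the cone at (15, 3.5) is not intersected at this z (z outside [16.5, 26.5]); the cylinder at (6, 15) does not reach this height (z outside [4, 17]); Combining (union): only the 20.5×4 cube is present, so the union is just that shape — area = 82.00 mm². Overall, the cross-section is a single solid region. Net area = 82.00 mm².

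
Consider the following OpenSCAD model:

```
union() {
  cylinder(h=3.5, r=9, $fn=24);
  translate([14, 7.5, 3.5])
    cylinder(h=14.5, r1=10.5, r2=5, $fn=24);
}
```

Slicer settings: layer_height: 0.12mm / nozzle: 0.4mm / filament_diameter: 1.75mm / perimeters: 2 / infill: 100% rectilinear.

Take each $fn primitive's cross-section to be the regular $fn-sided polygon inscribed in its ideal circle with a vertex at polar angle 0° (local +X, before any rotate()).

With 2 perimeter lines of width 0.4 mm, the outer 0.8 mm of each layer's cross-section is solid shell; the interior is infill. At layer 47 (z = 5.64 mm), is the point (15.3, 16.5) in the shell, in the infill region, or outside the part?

shell

At z = 5.64 mm: the cylinder is not intersected at this z (z outside [0, 3.5]); the cone at (14, 7.5) contributes a regular 24-gon of circumradius 9.688 (interpolated between r1=10.5 and r2=5 at t=0.148); Merging all regions: only the cone at (14, 7.5) is present, so the union is just that shape — 1 connected region. Overall, the cross-section is a single solid region. The nearest boundary edge runs (16.51, 16.86)→(14.00, 17.19); distance from the point to it = 0.51 mm. The point is inside the cross-section, 0.51 mm from the nearest boundary — within the 0.8 mm shell band (2 × 0.4).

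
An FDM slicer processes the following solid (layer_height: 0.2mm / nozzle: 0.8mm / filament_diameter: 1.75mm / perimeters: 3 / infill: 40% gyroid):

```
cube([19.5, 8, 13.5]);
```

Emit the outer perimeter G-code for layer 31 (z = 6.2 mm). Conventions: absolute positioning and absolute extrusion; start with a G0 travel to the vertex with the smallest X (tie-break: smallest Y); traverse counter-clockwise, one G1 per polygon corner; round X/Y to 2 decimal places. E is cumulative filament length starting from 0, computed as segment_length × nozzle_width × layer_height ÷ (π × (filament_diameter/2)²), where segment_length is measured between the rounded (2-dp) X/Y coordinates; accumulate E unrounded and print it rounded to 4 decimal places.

G0 X0.00 Y0.00 Z6.20
G1 X19.50 Y0.00 E1.2971
G1 X19.50 Y8.00 E1.8293
G1 X0.00 Y8.00 E3.1265
G1 X0.00 Y0.00 E3.6586

At z = 6.2 mm: the cube (footprint 19.5×8) is included at this height. The outline is a single polygon with 4 vertices. Extrusion per mm of travel: 0.8 × 0.2 / (π × 0.875²) = 0.066520. Accumulating E over each segment gives final E = 3.6586.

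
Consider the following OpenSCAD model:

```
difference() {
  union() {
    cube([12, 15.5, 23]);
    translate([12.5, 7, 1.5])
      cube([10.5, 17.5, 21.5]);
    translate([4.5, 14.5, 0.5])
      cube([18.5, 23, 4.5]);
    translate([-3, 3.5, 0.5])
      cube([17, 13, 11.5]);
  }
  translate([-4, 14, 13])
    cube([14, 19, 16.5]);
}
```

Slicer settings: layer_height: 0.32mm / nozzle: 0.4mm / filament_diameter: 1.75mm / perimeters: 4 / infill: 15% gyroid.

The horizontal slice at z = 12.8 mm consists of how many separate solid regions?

2

At z = 12.8 mm: the cube (footprint 12×15.5) is included at this height; the cube at (12.5, 7) is present — its section is the full 10.5×17.5 rectangle; the cube at (4.5, 14.5) does not reach this height (z outside [0.5, 5]); the cube at (-3, 3.5) is not intersected at this z (z outside [0.5, 12]); Combining (union): the 2 present regions are separate (no shared area or edge), so areas and boundary lengths simply add and each stays a separate island — 2 connected regions; the cube at (-4, 14) is absent (z outside [13, 29.5]); Subtracting the remaining from the first: none of the subtracted shapes is present at this height, so that combined region is unchanged — 2 connected regions. The result has 2 disconnected regions.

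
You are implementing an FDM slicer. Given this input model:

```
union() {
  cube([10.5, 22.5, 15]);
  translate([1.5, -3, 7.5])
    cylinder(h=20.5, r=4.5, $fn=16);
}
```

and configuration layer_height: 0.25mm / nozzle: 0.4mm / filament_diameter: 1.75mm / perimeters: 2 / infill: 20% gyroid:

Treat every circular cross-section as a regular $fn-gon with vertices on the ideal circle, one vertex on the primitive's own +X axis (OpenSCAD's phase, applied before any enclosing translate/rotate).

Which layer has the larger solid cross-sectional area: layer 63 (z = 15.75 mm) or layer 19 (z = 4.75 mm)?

layer 19 (z = 4.75 mm)

Layer 63 (z = 15.75): the cube is not intersected at this z (z outside [0, 15]); the r=4.5 cylinder at (1.5, -3) contributes a regular 16-gon of circumradius 4.5 (area = (16/2)·4.500²·sin(360°/16) = 61.99 mm²); Combining (union): only the r=4.5 cylinder at (1.5, -3) is present, so the union is just that shape — area = 61.99 mm². So its area = 61.99 mm². Layer 19 (z = 4.75): the 10.5×22.5 cube contributes its full rectangle (area 236.25 mm²); the cylinder at (1.5, -3) is not intersected at this z (z outside [7.5, 28]); Combining (union): only the 10.5×22.5 cube is present, so the union is just that shape — area = 236.25 mm². So its area = 236.25 mm². Layer 19 is larger (236.25 vs 61.99 mm²).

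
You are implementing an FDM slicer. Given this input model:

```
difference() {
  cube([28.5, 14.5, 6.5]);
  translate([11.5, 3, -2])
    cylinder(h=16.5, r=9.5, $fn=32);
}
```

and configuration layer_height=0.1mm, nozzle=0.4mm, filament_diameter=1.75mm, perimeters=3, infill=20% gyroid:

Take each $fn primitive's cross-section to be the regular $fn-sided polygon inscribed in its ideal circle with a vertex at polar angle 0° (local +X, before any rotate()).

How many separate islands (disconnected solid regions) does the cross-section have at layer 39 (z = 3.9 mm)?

At z = 3.9 mm: the cube is present — its section is the full 28.5×14.5 rectangle; the r=9.5 cylinder at (11.5, 3) gives a regular 32-gon of circumradius 9.5 (constant along its height); Subtracting the remaining from the first: starting from the 28.5×14.5 cube, the r=9.5 cylinder at (11.5, 3) partially overlaps it — only the 196.70 mm² overlap (of its 281.71 mm²) is removed, clipping the outline — 1 connected region. Overall, the cross-section is a single solid region. Island count = 1.

1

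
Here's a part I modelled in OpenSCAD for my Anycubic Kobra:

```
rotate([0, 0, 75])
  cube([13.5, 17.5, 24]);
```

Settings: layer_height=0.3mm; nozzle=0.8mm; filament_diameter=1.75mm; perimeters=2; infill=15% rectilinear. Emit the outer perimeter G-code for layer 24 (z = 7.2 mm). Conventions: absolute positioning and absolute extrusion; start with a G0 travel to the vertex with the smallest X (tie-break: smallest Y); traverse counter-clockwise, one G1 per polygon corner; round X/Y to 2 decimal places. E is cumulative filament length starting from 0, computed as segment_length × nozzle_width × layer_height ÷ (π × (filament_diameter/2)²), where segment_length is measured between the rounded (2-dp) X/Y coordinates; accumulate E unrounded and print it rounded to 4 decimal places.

At z = 7.2 mm: the cube (footprint 13.5×17.5) is included at this height; (rotated 75° about Z; rotation is an isometry so areas/perimeters/island counts are preserved). The outline is a single polygon with 4 vertices. Extrusion per mm of travel: 0.8 × 0.3 / (π × 0.875²) = 0.099780. Accumulating E over each segment gives final E = 6.1855.

G0 X-16.90 Y4.53 Z7.20
G1 X0.00 Y0.00 E1.7458
G1 X3.49 Y13.04 E3.0927
G1 X-13.41 Y17.57 E4.8386
G1 X-16.90 Y4.53 E6.1855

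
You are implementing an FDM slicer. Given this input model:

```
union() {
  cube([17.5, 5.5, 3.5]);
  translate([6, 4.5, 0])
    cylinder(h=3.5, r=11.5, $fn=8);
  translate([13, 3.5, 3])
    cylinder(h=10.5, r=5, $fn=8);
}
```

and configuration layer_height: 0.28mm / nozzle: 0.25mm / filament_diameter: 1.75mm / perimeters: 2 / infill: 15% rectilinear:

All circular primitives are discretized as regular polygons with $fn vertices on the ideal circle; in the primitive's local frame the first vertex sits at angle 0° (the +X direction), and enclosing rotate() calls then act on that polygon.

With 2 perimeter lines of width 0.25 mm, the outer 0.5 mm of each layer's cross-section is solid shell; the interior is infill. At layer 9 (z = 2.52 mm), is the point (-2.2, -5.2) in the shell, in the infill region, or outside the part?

At z = 2.52 mm: the cube (footprint 17.5×5.5) is included at this height; the r=11.5 cylinder at (6, 4.5) gives a regular 8-gon of circumradius 11.5 (constant along its height); the cylinder at (13, 3.5) is absent (z outside [3, 13.5]); Merging all regions: the regions partially overlap (shared area 91.85 mm²), so overlapping operands fuse into one piece — 1 connected region. Overall, the cross-section is a single solid region. The nearest boundary edge runs (6.00, -7.00)→(-2.13, -3.63); distance from the point to it = 1.48 mm. The point is not inside any of the regions above, so it lies outside the cross-section (1.48 mm from the nearest boundary).

outside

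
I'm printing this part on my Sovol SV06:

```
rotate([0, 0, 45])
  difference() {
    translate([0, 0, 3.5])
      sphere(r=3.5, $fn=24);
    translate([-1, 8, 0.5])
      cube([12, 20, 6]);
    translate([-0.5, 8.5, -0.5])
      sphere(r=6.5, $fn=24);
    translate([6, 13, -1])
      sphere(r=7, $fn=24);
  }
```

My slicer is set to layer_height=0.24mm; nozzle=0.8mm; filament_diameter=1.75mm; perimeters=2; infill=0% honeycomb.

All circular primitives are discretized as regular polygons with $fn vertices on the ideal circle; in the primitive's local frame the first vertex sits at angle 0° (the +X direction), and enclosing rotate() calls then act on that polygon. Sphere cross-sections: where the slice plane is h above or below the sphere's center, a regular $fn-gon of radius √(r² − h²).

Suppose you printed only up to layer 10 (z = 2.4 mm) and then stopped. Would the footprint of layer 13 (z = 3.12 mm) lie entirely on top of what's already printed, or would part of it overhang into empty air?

part overhangs

Compare the two slices. At z = 2.4: the r=3.5 sphere contributes a regular 24-gon of circumradius √(3.5²−1.1²) = 3.323 (area = (24/2)·3.323²·sin(360°/24) = 34.29 mm²); the cube at (-1, 8) is present — its section is the full 12×20 rectangle (area 240.00 mm²); the r=6.5 sphere at (-0.5, 8.5) contributes a regular 24-gon of circumradius √(6.5²−2.9²) = 5.817 (area = (24/2)·5.817²·sin(360°/24) = 105.10 mm²); the r=7 sphere at (6, 13) contributes a regular 24-gon of circumradius √(7²−3.4²) = 6.119 (area = (24/2)·6.119²·sin(360°/24) = 116.28 mm²); Subtracting the remaining from the first: starting from the r=3.5 sphere (34.29 mm²), the 12×20 cube at (-1, 8) misses the remaining region (no effect); the r=6.5 sphere at (-0.5, 8.5) partially overlaps it — only the 1.17 mm² overlap (of its 105.10 mm²) is removed, clipping the outline; the r=7 sphere at (6, 13) misses the remaining region (no effect) — area = 33.12 mm²; (rotated 45° about Z; rotation is an isometry so areas/perimeters/island counts are preserved). At z = 3.12: the r=3.5 sphere slices to a regular 24-gon of circumradius 3.479 (√(r²−h²) with h=0.38 from center) (area = (24/2)·3.479²·sin(360°/24) = 37.60 mm²); the 12×20 cube at (-1, 8) contributes its full rectangle (area 240.00 mm²); the sphere at (-0.5, 8.5): section is a regular 24-gon, circumradius = √(r²−h²) = √(6.5²−3.62²) = 5.399 (area = (24/2)·5.399²·sin(360°/24) = 90.52 mm²); the sphere at (6, 13): section is a regular 24-gon, circumradius = √(r²−h²) = √(7²−4.12²) = 5.659 (area = (24/2)·5.659²·sin(360°/24) = 99.47 mm²); After the difference (first − rest): starting from the r=3.5 sphere (37.60 mm²), the 12×20 cube at (-1, 8) misses the remaining region (no effect); the r=6.5 sphere at (-0.5, 8.5) partially overlaps it — only the 0.48 mm² overlap (of its 90.52 mm²) is removed, clipping the outline; the r=7 sphere at (6, 13) misses the remaining region (no effect) — area = 37.12 mm²; (rotated 45° about Z; rotation is an isometry so areas/perimeters/island counts are preserved). Checking containment: at z = 3.12 the cross-section extends beyond the z = 2.4 cross-section by about 4.00 mm².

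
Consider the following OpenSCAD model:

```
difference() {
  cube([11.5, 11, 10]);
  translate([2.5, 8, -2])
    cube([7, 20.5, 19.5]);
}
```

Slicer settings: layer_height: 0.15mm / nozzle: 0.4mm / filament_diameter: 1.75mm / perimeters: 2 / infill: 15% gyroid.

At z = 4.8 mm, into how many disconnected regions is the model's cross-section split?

1

At z = 4.8 mm: the cube (footprint 11.5×11) is included at this height; the cube at (2.5, 8) is present — its section is the full 7×20.5 rectangle; After the difference (first − rest): starting from the 11.5×11 cube, the 7×20.5 cube at (2.5, 8) partially overlaps it — only the 21.00 mm² overlap (of its 143.50 mm²) is removed, clipping the outline — 1 connected region. The result has 1 disconnected region.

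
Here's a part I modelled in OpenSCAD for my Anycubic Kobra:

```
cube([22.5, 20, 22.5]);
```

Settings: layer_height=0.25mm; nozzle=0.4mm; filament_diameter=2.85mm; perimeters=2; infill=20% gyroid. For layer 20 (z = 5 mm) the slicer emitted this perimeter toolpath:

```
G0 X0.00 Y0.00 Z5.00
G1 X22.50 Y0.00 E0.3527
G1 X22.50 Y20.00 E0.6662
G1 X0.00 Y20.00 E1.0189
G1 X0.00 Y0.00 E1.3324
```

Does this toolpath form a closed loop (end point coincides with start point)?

yes

Start point (G0): (0.00, 0.00). End point (last G1): the path returns to the start — closed.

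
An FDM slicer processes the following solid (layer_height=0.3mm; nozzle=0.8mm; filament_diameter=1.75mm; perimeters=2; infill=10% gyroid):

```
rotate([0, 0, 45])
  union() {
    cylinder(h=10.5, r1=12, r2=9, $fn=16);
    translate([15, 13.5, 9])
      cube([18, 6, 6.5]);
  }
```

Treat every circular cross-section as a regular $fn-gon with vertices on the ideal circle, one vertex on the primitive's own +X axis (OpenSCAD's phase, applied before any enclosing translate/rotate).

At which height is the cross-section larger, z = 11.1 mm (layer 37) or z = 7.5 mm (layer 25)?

layer 25 (z = 7.5 mm)

Layer 37 (z = 11.1): the cone does not reach this height (z outside [0, 10.5]); the cube at (15, 13.5) (footprint 18×6) is included at this height (area 108.00 mm²); Taking the union: only the 18×6 cube at (15, 13.5) is present, so the union is just that shape — area = 108.00 mm²; (rotated 45° about Z; rotation is an isometry so areas/perimeters/island counts are preserved). So its area = 108.00 mm². Layer 25 (z = 7.5): the cone: at t=0.714 of its height the radius interpolates to r₁+(r₂−r₁)t = 9.857, giving a regular 16-gon of that circumradius (area = (16/2)·9.857²·sin(360°/16) = 297.46 mm²); the cube at (15, 13.5) is not intersected at this z (z outside [9, 15.5]); Merging all regions: only the cone is present, so the union is just that shape — area = 297.46 mm²; (whole slice rotated 45° about Z — lengths, areas and connectivity unchanged). So its area = 297.46 mm². Layer 25 is larger (297.46 vs 108.00 mm²).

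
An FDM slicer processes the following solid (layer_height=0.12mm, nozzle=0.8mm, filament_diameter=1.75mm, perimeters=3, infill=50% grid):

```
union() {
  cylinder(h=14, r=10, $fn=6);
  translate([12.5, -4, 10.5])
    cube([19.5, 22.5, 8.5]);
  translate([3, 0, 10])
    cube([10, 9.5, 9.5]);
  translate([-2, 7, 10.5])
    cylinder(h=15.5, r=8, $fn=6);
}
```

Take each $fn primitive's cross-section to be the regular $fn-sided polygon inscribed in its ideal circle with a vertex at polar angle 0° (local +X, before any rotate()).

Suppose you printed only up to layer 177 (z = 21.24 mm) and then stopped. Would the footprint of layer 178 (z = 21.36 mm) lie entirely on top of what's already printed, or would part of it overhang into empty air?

Compare the two slices. At z = 21.24: the cylinder is absent (z outside [0, 14]); the cube at (12.5, -4) is absent (z outside [10.5, 19]); the cube at (3, 0) is not intersected at this z (z outside [10, 19.5]); the r=8 cylinder at (-2, 7) gives a regular 6-gon of circumradius 8 (constant along its height) (area = (6/2)·8.000²·sin(360°/6) = 166.28 mm²); Taking the union: only the r=8 cylinder at (-2, 7) is present, so the union is just that shape — area = 166.28 mm². At z = 21.36: the cylinder is absent (z outside [0, 14]); the cube at (12.5, -4) is not intersected at this z (z outside [10.5, 19]); the cube at (3, 0) does not reach this height (z outside [10, 19.5]); the cylinder at (-2, 7): section is a regular 6-gon, circumradius r=8 (area = (6/2)·8.000²·sin(360°/6) = 166.28 mm²); Combining (union): only the r=8 cylinder at (-2, 7) is present, so the union is just that shape — area = 166.28 mm². Checking containment: the cross-section at z = 21.36 is a subset of the cross-section at z = 21.24.

entirely on top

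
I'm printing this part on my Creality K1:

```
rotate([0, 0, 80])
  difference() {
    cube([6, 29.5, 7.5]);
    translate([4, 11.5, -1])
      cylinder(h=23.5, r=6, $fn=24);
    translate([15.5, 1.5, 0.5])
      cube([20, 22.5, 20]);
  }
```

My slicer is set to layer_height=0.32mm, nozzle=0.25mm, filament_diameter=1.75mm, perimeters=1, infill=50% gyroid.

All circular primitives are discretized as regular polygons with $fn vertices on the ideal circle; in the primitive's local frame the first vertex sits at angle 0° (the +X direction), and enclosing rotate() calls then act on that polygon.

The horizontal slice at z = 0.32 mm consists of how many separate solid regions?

2

At z = 0.32 mm: the 6×29.5 cube contributes its full rectangle; the r=6 cylinder at (4, 11.5) gives a regular 24-gon of circumradius 6 (constant along its height); the cube at (15.5, 1.5) does not reach this height (z outside [0.5, 20.5]); After the difference (first − rest): starting from the 6×29.5 cube, the r=6 cylinder at (4, 11.5) partially overlaps it — only the 67.27 mm² overlap (of its 111.81 mm²) is removed, clipping the outline — 2 connected regions; (rotated 80° about Z; rotation is an isometry so areas/perimeters/island counts are preserved). The result has 2 disconnected regions.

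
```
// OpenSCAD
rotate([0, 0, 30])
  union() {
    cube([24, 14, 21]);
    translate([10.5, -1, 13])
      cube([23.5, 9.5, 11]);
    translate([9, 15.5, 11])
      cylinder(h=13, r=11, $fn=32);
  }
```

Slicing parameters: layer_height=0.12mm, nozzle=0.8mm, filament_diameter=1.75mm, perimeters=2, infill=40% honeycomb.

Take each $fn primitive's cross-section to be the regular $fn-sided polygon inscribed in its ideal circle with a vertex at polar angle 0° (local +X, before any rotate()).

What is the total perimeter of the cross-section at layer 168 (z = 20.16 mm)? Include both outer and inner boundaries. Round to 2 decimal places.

At z = 20.16 mm: the cube (footprint 24×14) is included at this height (perimeter 76.00 mm); the cube at (10.5, -1) (footprint 23.5×9.5) is included at this height (perimeter 66.00 mm); the r=11 cylinder at (9, 15.5) gives a regular 32-gon of circumradius 11 (constant along its height) (perimeter = 2·32·11.000·sin(180°/32) = 69.00 mm); Taking the union: the regions partially overlap (shared area 265.34 mm²), so the edge portions inside another operand are dropped and the merged outline is re-measured after clipping — boundary = 116.07 mm; (rotated 30° about Z; rotation is an isometry so areas/perimeters/island counts are preserved). Overall, the cross-section is a single solid region. Total boundary length (outer) = 116.07 mm.

116.07 mm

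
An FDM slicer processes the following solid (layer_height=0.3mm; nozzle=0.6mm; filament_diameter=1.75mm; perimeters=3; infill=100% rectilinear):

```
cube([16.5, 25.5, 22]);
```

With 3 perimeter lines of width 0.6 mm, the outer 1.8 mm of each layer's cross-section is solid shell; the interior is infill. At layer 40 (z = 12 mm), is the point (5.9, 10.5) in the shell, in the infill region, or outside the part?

infill

At z = 12 mm: the cube (footprint 16.5×25.5) is included at this height. Overall, the cross-section is a single solid region. The nearest boundary edge runs (0.00, 25.50)→(0.00, 0.00); distance from the point to it = 5.90 mm. The point is inside the cross-section and 5.90 mm from the nearest boundary — more than the 1.8 mm shell width (3 × 0.6), so it's in the infill interior.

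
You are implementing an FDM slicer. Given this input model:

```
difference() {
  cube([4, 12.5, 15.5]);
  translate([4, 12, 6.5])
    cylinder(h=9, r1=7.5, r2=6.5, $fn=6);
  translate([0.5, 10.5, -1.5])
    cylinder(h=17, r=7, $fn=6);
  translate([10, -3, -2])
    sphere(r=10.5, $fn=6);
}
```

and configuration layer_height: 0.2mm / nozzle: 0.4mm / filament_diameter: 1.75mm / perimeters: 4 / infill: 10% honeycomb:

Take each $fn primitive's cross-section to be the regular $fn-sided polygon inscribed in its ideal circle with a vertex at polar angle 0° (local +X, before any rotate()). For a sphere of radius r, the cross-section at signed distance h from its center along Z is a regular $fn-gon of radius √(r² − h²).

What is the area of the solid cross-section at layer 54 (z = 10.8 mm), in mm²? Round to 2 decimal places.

At z = 10.8 mm: the 4×12.5 cube contributes its full rectangle (area 50.00 mm²); the cone at (4, 12): at t=0.478 of its height the radius interpolates to r₁+(r₂−r₁)t = 7.022, giving a regular 6-gon of that circumradius (area = (6/2)·7.022²·sin(360°/6) = 128.12 mm²); the cylinder at (0.5, 10.5): section is a regular 6-gon, circumradius r=7 (area = (6/2)·7.000²·sin(360°/6) = 127.31 mm²); the sphere at (10, -3) does not reach this height (|z−center|=12.800 > r=10.5); Taking the first minus the rest: starting from the 4×12.5 cube (50.00 mm²), the cone at (4, 12) partially overlaps it — only the 26.12 mm² overlap (of its 128.12 mm²) is removed, clipping the outline; the r=7 cylinder at (0.5, 10.5) partially overlaps it — only the 6.13 mm² overlap (of its 127.31 mm²) is removed, clipping the outline — area = 17.75 mm². Overall, the cross-section is a single solid region. Net area = 17.75 mm².

17.75 mm²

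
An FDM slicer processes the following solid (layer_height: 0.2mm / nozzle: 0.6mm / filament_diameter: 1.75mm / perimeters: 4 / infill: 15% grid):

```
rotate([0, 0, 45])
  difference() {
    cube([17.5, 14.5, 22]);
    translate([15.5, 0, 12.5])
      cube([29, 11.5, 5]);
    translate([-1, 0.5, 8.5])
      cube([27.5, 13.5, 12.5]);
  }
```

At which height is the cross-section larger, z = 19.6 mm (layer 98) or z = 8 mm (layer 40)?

Layer 98 (z = 19.6): the cube is present — its section is the full 17.5×14.5 rectangle (area 253.75 mm²); the cube at (15.5, 0) does not reach this height (z outside [12.5, 17.5]); the 27.5×13.5 cube at (-1, 0.5) contributes its full rectangle (area 371.25 mm²); Subtracting the remaining from the first: starting from the 17.5×14.5 cube (253.75 mm²), the 27.5×13.5 cube at (-1, 0.5) partially overlaps it — only the 236.25 mm² overlap (of its 371.25 mm²) is removed, clipping the outline — area = 17.50 mm²; (whole slice rotated 45° about Z — lengths, areas and connectivity unchanged). So its area = 17.50 mm². Layer 40 (z = 8): the cube is present — its section is the full 17.5×14.5 rectangle (area 253.75 mm²); the cube at (15.5, 0) is not intersected at this z (z outside [12.5, 17.5]); the cube at (-1, 0.5) does not reach this height (z outside [8.5, 21]); Taking the first minus the rest: none of the subtracted shapes is present at this height, so the 17.5×14.5 cube is unchanged — area = 253.75 mm²; (rotated 45° about Z; rotation is an isometry so areas/perimeters/island counts are preserved). So its area = 253.75 mm². Layer 40 is larger (253.75 vs 17.50 mm²).

layer 40 (z = 8 mm)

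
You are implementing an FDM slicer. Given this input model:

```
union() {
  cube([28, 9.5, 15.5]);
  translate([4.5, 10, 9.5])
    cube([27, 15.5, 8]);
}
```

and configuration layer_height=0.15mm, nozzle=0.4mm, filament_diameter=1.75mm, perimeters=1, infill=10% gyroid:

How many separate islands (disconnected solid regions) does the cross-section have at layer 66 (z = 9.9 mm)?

2

At z = 9.9 mm: the cube (footprint 28×9.5) is included at this height; the 27×15.5 cube at (4.5, 10) contributes its full rectangle; Taking the union: the 2 present regions are separate (no shared area or edge), so areas and boundary lengths simply add and each stays a separate island — 2 connected regions. Overall, the cross-section has 2 separate islands. Island count = 2.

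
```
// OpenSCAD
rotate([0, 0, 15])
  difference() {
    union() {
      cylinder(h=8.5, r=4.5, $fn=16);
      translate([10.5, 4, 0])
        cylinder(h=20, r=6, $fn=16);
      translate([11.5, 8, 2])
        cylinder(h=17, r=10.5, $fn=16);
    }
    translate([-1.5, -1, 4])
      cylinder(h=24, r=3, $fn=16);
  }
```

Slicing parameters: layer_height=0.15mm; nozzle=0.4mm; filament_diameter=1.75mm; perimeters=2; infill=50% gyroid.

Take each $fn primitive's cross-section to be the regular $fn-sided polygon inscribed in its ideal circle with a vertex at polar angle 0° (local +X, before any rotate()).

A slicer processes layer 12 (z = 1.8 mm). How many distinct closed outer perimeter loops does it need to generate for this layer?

2

At z = 1.8 mm: the r=4.5 cylinder gives a regular 16-gon of circumradius 4.5 (constant along its height); the r=6 cylinder at (10.5, 4) contributes a regular 16-gon of circumradius 6; the cylinder at (11.5, 8) does not reach this height (z outside [2, 19]); Taking the union: the 2 present regions are separate (no shared area or edge), so areas and boundary lengths simply add and each stays a separate island — 2 connected regions; the cylinder at (-1.5, -1) is absent (z outside [4, 28]); Subtracting the remaining from the first: none of the subtracted shapes is present at this height, so the result so far is unchanged — 2 connected regions; (rotated 15° about Z; rotation is an isometry so areas/perimeters/island counts are preserved). The result has 2 disconnected regions.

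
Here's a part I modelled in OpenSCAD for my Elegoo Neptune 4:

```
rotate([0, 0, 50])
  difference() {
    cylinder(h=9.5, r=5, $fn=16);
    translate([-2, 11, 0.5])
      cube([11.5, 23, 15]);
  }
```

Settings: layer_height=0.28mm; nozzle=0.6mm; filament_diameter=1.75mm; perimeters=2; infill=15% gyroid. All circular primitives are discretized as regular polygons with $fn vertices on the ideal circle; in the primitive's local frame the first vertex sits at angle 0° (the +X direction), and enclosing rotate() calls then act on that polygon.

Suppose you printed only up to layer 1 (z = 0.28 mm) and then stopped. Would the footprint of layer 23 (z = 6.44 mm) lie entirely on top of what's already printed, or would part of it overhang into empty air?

Compare the two slices. At z = 0.28: the r=5 cylinder contributes a regular 16-gon of circumradius 5 (area = (16/2)·5.000²·sin(360°/16) = 76.54 mm²); the cube at (-2, 11) is not intersected at this z (z outside [0.5, 15.5]); After the difference (first − rest): none of the subtracted shapes is present at this height, so the r=5 cylinder is unchanged — area = 76.54 mm²; (whole slice rotated 50° about Z — lengths, areas and connectivity unchanged). At z = 6.44: the cylinder: section is a regular 16-gon, circumradius r=5 (area = (16/2)·5.000²·sin(360°/16) = 76.54 mm²); the cube at (-2, 11) (footprint 11.5×23) is included at this height (area 264.50 mm²); After the difference (first − rest): starting from the r=5 cylinder (76.54 mm²), the 11.5×23 cube at (-2, 11) misses the remaining region (no effect) — area = 76.54 mm²; (whole slice rotated 50° about Z — lengths, areas and connectivity unchanged). Checking containment: the cross-section at z = 6.44 is a subset of the cross-section at z = 0.28.

entirely on top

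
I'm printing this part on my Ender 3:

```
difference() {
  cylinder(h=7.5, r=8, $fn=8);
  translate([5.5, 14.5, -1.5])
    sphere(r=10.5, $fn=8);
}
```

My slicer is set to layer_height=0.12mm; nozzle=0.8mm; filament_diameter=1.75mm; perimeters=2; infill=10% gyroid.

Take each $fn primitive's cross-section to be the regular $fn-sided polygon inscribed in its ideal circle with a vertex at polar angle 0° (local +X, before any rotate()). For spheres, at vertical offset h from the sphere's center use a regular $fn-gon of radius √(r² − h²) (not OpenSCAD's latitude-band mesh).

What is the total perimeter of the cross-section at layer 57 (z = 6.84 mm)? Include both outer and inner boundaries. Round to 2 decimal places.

48.98 mm

At z = 6.84 mm: the r=8 cylinder gives a regular 8-gon of circumradius 8 (constant along its height) (perimeter = 2·8·8.000·sin(180°/8) = 48.98 mm); the r=10.5 sphere at (5.5, 14.5) contributes a regular 8-gon of circumradius √(10.5²−8.34²) = 6.379 (perimeter = 2·8·6.379·sin(180°/8) = 39.06 mm); After the difference (first − rest): starting from the r=8 cylinder, the r=10.5 sphere at (5.5, 14.5) misses the remaining region (no effect) — boundary = 48.98 mm. Overall, the cross-section is a single solid region. Total boundary length (outer) = 48.98 mm.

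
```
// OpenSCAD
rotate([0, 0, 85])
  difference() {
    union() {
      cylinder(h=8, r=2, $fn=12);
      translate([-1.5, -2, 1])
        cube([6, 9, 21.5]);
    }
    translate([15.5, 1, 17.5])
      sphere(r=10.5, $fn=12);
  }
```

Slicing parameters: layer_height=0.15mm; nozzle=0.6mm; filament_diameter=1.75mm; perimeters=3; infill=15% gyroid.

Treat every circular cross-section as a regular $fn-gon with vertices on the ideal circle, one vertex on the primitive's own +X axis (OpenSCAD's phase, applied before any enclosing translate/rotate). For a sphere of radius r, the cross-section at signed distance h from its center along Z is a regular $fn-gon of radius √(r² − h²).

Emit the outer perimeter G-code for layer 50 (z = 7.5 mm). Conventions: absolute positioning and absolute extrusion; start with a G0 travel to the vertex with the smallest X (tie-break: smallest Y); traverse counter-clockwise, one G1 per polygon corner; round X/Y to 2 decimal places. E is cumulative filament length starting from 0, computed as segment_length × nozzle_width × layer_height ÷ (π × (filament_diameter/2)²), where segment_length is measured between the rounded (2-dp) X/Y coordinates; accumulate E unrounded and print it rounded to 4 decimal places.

At z = 7.5 mm: the r=2 cylinder gives a regular 12-gon of circumradius 2 (constant along its height); the 6×9 cube at (-1.5, -2) contributes its full rectangle; Merging all regions: the regions partially overlap (shared area 11.21 mm²), so overlapping operands fuse into one piece — 1 connected region; the r=10.5 sphere at (15.5, 1) contributes a regular 12-gon of circumradius √(10.5²−10²) = 3.202; Subtracting the remaining from the first: starting from that combined region, the r=10.5 sphere at (15.5, 1) misses the remaining region (no effect) — 1 connected region; (whole slice rotated 85° about Z — lengths, areas and connectivity unchanged). The outline is a single polygon with 9 vertices. Extrusion per mm of travel: 0.6 × 0.15 / (π × 0.875²) = 0.037418. Accumulating E over each segment gives final E = 1.1317.

G0 X-7.10 Y-0.88 Z7.50
G1 X-1.36 Y-1.39 E0.2156
G1 X-1.15 Y-1.64 E0.2278
G1 X-0.17 Y-1.99 E0.2668
G1 X0.85 Y-1.81 E0.3055
G1 X1.10 Y-1.60 E0.3178
G1 X1.86 Y-1.67 E0.3463
G1 X2.38 Y4.31 E0.5709
G1 X-6.58 Y5.09 E0.9074
G1 X-7.10 Y-0.88 E1.1317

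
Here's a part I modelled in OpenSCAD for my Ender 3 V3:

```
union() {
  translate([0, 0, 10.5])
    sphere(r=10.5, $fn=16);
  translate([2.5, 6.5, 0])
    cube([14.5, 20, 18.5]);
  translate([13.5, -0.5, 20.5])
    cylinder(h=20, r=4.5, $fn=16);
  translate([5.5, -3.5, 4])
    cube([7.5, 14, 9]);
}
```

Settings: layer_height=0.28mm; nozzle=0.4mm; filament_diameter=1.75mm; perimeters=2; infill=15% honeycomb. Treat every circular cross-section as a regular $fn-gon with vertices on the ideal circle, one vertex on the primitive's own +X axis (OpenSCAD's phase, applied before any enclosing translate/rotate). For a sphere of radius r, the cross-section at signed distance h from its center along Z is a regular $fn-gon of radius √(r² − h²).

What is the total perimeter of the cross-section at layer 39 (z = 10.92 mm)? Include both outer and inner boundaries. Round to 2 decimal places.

116.31 mm

At z = 10.92 mm: the sphere: section is a regular 16-gon, circumradius = √(r²−h²) = √(10.5²−0.42²) = 10.492 (perimeter = 2·16·10.492·sin(180°/16) = 65.50 mm); the 14.5×20 cube at (2.5, 6.5) contributes its full rectangle (perimeter 69.00 mm); the cylinder at (13.5, -0.5) is not intersected at this z (z outside [20.5, 40.5]); the 7.5×14 cube at (5.5, -3.5) contributes its full rectangle (perimeter 43.00 mm); Combining (union): the regions partially overlap (shared area 85.39 mm²), so the edge portions inside another operand are dropped and the merged outline is re-measured after clipping — boundary = 116.31 mm. Overall, the cross-section is a single solid region. Total boundary length (outer) = 116.31 mm.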